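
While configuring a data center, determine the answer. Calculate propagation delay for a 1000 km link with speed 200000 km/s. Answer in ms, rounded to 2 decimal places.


Given: distance = 1000 km, speed = 200000 km/s
Delay = distance / speed = 1000 / 200000 seconds
Delay in ms = 1000 * 1000 / 200000
Delay = 5.0000 ms
Rounded to 2 dp = 5.00 ms

5.00


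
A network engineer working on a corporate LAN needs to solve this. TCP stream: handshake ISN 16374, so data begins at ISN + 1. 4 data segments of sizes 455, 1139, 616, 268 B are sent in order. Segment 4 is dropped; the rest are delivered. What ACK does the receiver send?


SYN uses sequence number 16374; first data byte = ISN + 1 = 16375.
Segment 1: SEQ = 16375, len = 455 B, covers [16375, 16829]
Segment 2: SEQ = 16830, len = 1139 B, covers [16830, 17968]
Segment 3: SEQ = 17969, len = 616 B, covers [17969, 18584]
Segment 4: SEQ = 18585, len = 268 B, covers [18585, 18852] [LOST]
In-order data received: bytes [16375, 18584] (segments 1..3).
Segment 4 missing -> gap begins at byte 18585.
Cumulative ACK = next expected in-order byte = 16375 + 455 + 1139 + 616 = 18585

18585


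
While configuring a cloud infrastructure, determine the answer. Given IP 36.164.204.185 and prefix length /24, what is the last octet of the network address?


Given: IP = 36.164.204.185, prefix = /24
Subnet mask = 255.255.255.0
Last octet of IP: 185
Last octet of mask: 0
Network last octet = 185 AND 0 = 0

0


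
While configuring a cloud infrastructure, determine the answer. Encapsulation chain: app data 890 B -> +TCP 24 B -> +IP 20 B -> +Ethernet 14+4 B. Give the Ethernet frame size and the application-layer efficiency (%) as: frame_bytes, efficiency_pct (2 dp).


TCP segment = 890 + 24 = 914 B
IP packet = 914 + 20 = 934 B
Ethernet frame = 934 + 14 + 4 = 952 B
Efficiency = app / frame = 890 / 952 = 0.934874 = 93.4874% -> 93.49% (2 dp)

952, 93.49


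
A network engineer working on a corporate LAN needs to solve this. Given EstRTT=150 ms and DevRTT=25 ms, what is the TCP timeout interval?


Given: EstRTT = 150 ms, DevRTT = 25 ms
Timeout = EstRTT + 4 * DevRTT
4 * DevRTT = 4 * 25 = 100
Timeout = 150 + 100 = 250 ms

250


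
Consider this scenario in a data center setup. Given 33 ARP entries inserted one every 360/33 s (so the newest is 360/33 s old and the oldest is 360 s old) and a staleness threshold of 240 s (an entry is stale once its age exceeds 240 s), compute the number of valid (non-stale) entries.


Ages are k * 360/33 s for k = 1..33 (spacing = 10.9091 s).
Entry k is valid iff k * 360/33 <= 240 iff k <= 33 * 240 / 360 = 22.0000
n_valid = floor(22.0000) = 22
(n_stale = 33 - 22 = 11)

22


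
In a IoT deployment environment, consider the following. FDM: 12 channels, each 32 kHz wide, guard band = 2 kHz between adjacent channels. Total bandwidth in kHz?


Given: 12 channels, 32 kHz each, guard = 2 kHz
Channel bandwidth = 12 * 32 = 384 kHz
Guard bands = 11 gaps * 2 kHz = 22 kHz
Total = 384 + 22 = 406 kHz

406


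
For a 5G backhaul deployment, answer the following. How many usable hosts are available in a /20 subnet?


Given: subnet mask /20
Host bits = 32 - 20 = 12
Total addresses = 2^12 = 4096
Usable hosts = 4096 - 2 (network + broadcast) = 4094

4094


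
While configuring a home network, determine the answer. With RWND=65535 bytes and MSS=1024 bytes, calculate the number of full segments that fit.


Given: RWND = 65535 bytes, MSS = 1024 bytes
Full segments = floor(RWND / MSS)
Full segments = floor(65535 / 1024)
Full segments = floor(63.999) = 63

63


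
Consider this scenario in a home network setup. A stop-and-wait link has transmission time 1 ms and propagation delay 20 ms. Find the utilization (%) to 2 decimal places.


Given: Ttrans = 1 ms, Tprop = 20 ms
RTT = 2 * Tprop = 2 * 20 = 40 ms
U = Ttrans / (Ttrans + RTT)
U = 1 / (1 + 40)
U = 1 / 41 = 0.02439
U% = 2.44%

2.44


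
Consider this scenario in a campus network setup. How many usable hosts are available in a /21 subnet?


Given: subnet mask /21
Host bits = 32 - 21 = 11
Total addresses = 2^11 = 2048
Usable hosts = 2048 - 2 (network + broadcast) = 2046

2046


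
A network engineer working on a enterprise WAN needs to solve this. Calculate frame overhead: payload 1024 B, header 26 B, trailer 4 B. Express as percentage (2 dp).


Given: payload = 1024 B, header = 26 B, trailer = 4 B
Overhead bytes = header + trailer = 26 + 4 = 30
Total frame = payload + overhead = 1024 + 30 = 1054
Overhead % = 30 / 1054 * 100 = 2.8463% -> 2.85% (2 dp)

2.85


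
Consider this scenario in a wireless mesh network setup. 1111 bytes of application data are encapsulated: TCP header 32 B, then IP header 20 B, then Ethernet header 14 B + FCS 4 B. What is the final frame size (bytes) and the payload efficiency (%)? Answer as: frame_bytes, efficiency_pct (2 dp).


TCP segment = 1111 + 32 = 1143 B
IP packet = 1143 + 20 = 1163 B
Ethernet frame = 1163 + 14 + 4 = 1181 B
Efficiency = app / frame = 1111 / 1181 = 0.940728 = 94.0728% -> 94.07% (2 dp)

1181, 94.07


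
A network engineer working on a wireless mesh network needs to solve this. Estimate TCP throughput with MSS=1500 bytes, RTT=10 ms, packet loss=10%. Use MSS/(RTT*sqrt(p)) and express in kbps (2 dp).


Given: MSS = 1500 bytes, RTT = 10 ms, loss = 10%
RTT in seconds = 10 / 1000 = 0.01
Loss rate = 10% = 0.1
sqrt(loss) = sqrt(0.1) = 0.316227766017
Throughput (bytes/s) = 1500 / (0.01 * 0.316227766017) = 474341.6490
Throughput (kbps) = 474341.6490 * 8 / 1000 = 3794.733192 -> 3794.73 kbps (2 dp)

3794.73


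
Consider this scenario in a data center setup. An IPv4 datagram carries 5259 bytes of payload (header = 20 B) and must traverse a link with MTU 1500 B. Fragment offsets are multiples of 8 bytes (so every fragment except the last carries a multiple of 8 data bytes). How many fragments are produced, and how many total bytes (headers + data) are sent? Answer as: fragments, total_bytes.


Max data per non-final fragment = floor((MTU - header)/8)*8 = floor((1500 - 20)/8)*8 = floor(1480/8)*8 = 1480 B
Final fragment needs no 8-byte alignment: it can carry up to MTU - header = 1480 B
Non-final fragments needed = ceil((payload - 1480) / 1480) = ceil(3779/1480) = ceil(2.5534) = 3
Number of fragments = 3 + 1 = 4
Fragment sizes (data): 3 * 1480 B + 819 B (last, 819 <= 1480 OK)
Total bytes sent = payload + n_frags * header = 5259 + 4*20 = 5259 + 80 = 5339 B

4, 5339


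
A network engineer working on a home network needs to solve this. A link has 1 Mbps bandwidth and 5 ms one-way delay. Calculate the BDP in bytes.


Given: bandwidth = 1 Mbps, delay = 5 ms
BDP in bits = 1 * 10^6 * 5 / 1000
BDP in bits = 5000
BDP in bytes = 5000 / 8 = 625

625


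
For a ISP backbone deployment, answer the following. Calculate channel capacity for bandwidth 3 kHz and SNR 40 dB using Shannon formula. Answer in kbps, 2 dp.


Given: B = 3 kHz, SNR = 40 dB
SNR linear = 10^(40/10) = 10000
1 + SNR = 10001
log2(10001) = 13.2878566418
C = 3 * 1000 * 13.2878566418 = 39863.5699 bps
C = 39.863570 kbps -> 39.86 kbps (2 dp)

39.86


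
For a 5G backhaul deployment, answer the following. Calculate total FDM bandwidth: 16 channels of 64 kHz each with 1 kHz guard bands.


Given: 16 channels, 64 kHz each, guard = 1 kHz
Channel bandwidth = 16 * 64 = 1024 kHz
Guard bands = 15 gaps * 1 kHz = 15 kHz
Total = 1024 + 15 = 1039 kHz

1039


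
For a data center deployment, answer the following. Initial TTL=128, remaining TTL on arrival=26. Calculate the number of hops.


Given: initial TTL = 128, received TTL = 26
Hops = initial TTL - received TTL
Hops = 128 - 26 = 102

102


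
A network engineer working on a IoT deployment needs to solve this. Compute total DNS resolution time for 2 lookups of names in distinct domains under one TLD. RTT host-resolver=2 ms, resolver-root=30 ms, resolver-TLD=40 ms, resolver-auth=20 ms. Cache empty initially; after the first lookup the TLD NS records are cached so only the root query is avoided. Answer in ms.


Lookup 1 (cold cache): local + root + TLD + auth = 2 + 30 + 40 + 20 = 92 ms
Lookups 2..2 (TLD NS cached -> skip root; new domain -> still ask TLD and auth): local + TLD + auth = 2 + 40 + 20 = 62 ms each
Remaining 1 lookups: 1 * 62 = 62 ms
Total = 92 + 62 = 154 ms

154


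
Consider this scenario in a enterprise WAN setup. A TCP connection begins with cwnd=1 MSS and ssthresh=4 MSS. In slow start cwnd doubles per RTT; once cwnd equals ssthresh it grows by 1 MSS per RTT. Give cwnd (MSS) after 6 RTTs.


RTT 0: cwnd = 1 MSS (initial)
RTT 1: cwnd = 2 MSS (slow start, doubled)
RTT 2: cwnd = 4 MSS (slow start, doubled)
RTT 3: cwnd = 5 MSS (congestion avoidance, +1)
RTT 4: cwnd = 6 MSS (congestion avoidance, +1)
RTT 5: cwnd = 7 MSS (congestion avoidance, +1)
RTT 6: cwnd = 8 MSS (congestion avoidance, +1)

8


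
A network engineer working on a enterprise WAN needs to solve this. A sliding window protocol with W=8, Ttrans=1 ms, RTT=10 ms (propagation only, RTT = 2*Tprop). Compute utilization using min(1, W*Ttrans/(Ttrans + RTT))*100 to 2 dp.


Given: W = 8, Ttrans = 1 ms, RTT = 10 ms (= 2 * Tprop, Tprop = 5 ms)
Cycle time = Ttrans + RTT = 1 + 10 = 11 ms (first packet sent until its ACK returns)
W * Ttrans = 8 * 1 = 8 ms of sending per cycle
W * Ttrans / (Ttrans + RTT) = 8 / 11 = 0.727273
U = min(1, 0.727273) = 0.727273
U% = 72.73%

72.73


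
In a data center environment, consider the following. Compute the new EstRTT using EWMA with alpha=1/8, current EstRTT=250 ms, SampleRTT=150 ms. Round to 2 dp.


Given: EstRTT = 250 ms, SampleRTT = 150 ms, alpha = 1/8
New EstRTT = (1 - alpha) * EstRTT + alpha * SampleRTT
(7/8) * 250 = 218.75
(1/8) * 150 = 18.75
New EstRTT = 218.75 + 18.75 = 237.5 ms -> 237.50 ms (2 dp)

237.50


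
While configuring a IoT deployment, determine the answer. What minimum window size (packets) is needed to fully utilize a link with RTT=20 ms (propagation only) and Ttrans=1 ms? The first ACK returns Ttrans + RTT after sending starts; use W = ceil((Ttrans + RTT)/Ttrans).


Given: Ttrans = 1 ms, RTT = 20 ms (= 2 * Tprop, Tprop = 10 ms)
Time until first ACK returns = Ttrans + RTT = 1 + 20 = 21 ms
Need W * Ttrans >= Ttrans + RTT  ->  W >= (Ttrans + RTT) / Ttrans
(Ttrans + RTT) / Ttrans = 21 / 1 = 21
W_min = ceil(21) = 21

21


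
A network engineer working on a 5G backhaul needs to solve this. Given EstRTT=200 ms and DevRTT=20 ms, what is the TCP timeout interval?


Given: EstRTT = 200 ms, DevRTT = 20 ms
Timeout = EstRTT + 4 * DevRTT
4 * DevRTT = 4 * 20 = 80
Timeout = 200 + 80 = 280 ms

280


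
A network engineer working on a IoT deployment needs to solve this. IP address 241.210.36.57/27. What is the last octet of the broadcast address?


Given: IP = 241.210.36.57, prefix = /27
Host bits = 32 - 27 = 5
Network last octet = 57 AND mask = 32
Host part size = 2^5 - 1 = 31
Broadcast last octet = 32 OR 31 = 63

63


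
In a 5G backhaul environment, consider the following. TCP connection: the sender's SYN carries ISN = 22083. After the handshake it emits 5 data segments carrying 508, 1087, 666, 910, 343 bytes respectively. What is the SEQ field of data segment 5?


The SYN occupies sequence number ISN = 22083, so the first data byte is ISN + 1 = 22084.
SEQ of data segment i = (ISN + 1) + sum of payload sizes of segments 1..i-1.
Segment 1: SEQ = 22084, payload = 508 bytes
Segment 2: SEQ = 22592, payload = 1087 bytes
Segment 3: SEQ = 23679, payload = 666 bytes
Segment 4: SEQ = 24345, payload = 910 bytes
Segment 5: SEQ = 25255, payload = 343 bytes
SEQ of segment 5 = 22084 + 508 + 1087 + 666 + 910 = 25255

25255


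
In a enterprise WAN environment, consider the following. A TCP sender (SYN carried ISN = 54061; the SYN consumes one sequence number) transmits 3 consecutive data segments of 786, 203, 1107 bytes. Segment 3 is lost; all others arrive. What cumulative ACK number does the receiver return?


SYN uses sequence number 54061; first data byte = ISN + 1 = 54062.
Segment 1: SEQ = 54062, len = 786 B, covers [54062, 54847]
Segment 2: SEQ = 54848, len = 203 B, covers [54848, 55050]
Segment 3: SEQ = 55051, len = 1107 B, covers [55051, 56157] [LOST]
In-order data received: bytes [54062, 55050] (segments 1..2).
Segment 3 missing -> gap begins at byte 55051.
Cumulative ACK = next expected in-order byte = 54062 + 786 + 203 = 55051

55051


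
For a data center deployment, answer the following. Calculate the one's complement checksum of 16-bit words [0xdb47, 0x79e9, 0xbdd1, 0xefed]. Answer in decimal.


Given words: [0xdb47, 0x79e9, 0xbdd1, 0xefed]
Step 1: Sum all words
Raw sum = 56135 + 31209 + 48593 + 61421 = 197358
Step 2: Fold carry: (750 + 3) = 753
One's complement = ~753 & 0xFFFF = 64782

64782


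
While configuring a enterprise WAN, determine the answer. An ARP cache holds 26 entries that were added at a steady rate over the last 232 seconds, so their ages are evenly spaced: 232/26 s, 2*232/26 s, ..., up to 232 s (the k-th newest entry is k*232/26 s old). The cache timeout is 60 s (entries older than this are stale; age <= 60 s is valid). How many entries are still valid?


Ages are k * 232/26 s for k = 1..26 (spacing = 8.9231 s).
Entry k is valid iff k * 232/26 <= 60 iff k <= 26 * 60 / 232 = 6.7241
n_valid = floor(6.7241) = 6
(n_stale = 26 - 6 = 20)

6


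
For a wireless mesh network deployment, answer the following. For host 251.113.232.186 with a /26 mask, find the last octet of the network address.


Given: IP = 251.113.232.186, prefix = /26
Subnet mask = 255.255.255.192
Last octet of IP: 186
Last octet of mask: 192
Network last octet = 186 AND 192 = 128

128


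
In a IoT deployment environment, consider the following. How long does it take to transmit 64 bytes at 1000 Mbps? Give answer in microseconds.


Given: packet = 64 bytes, bandwidth = 1000 Mbps
Packet in bits = 64 * 8 = 512 bits
Bandwidth = 1000 * 10^6 = 1000000000 bps
Time = 512 / 1000000000 seconds
Time in us = 512 * 10^6 / 1000000000 = 0.512

0.512


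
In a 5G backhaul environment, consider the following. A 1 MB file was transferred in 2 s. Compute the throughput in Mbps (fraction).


Given: file = 1 MB, time = 2 s
File in Mb = 1 * 8 = 8 Mb
Throughput = 8 / 2 Mbps
Throughput = 4 Mbps

4


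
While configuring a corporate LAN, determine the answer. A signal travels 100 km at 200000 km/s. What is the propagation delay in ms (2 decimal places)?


Given: distance = 100 km, speed = 200000 km/s
Delay = distance / speed = 100 / 200000 seconds
Delay in ms = 100 * 1000 / 200000
Delay = 0.5000 ms
Rounded to 2 dp = 0.50 ms

0.50


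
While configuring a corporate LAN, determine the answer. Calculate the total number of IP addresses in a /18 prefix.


Given: CIDR prefix /18
Host bits = 32 - 18 = 14
Total addresses = 2^14 = 16384

16384


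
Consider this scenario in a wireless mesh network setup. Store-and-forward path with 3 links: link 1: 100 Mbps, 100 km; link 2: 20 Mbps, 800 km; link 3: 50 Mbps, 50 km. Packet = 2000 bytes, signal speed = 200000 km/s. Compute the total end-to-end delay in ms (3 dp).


Packet = 2000 bytes = 16000 bits. Store-and-forward: sum (t_trans + t_prop) per link.
Link 1: t_trans = 16000/(100*10^6) s = 0.1600 ms; t_prop = 100/200000 s = 0.5000 ms; subtotal = 0.6600 ms
Link 2: t_trans = 16000/(20*10^6) s = 0.8000 ms; t_prop = 800/200000 s = 4.0000 ms; subtotal = 4.8000 ms
Link 3: t_trans = 16000/(50*10^6) s = 0.3200 ms; t_prop = 50/200000 s = 0.2500 ms; subtotal = 0.5700 ms
End-to-end = 0.6600 + 4.8000 + 0.5700 = 6.0300 ms -> 6.030 ms (3 dp)

6.030


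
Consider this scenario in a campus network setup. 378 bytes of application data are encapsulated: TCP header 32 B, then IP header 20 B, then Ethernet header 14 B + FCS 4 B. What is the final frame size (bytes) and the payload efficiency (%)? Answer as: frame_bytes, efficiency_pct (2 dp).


TCP segment = 378 + 32 = 410 B
IP packet = 410 + 20 = 430 B
Ethernet frame = 430 + 14 + 4 = 448 B
Efficiency = app / frame = 378 / 448 = 0.843750 = 84.3750% -> 84.38% (2 dp)

448, 84.38


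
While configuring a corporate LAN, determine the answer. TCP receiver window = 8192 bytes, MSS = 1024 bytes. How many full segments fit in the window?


Given: RWND = 8192 bytes, MSS = 1024 bytes
Full segments = floor(RWND / MSS)
Full segments = floor(8192 / 1024)
Full segments = floor(8.0) = 8

8


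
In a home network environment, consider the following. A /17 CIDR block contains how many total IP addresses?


Given: CIDR prefix /17
Host bits = 32 - 17 = 15
Total addresses = 2^15 = 32768

32768


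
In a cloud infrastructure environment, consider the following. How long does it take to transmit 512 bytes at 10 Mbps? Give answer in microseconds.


Given: packet = 512 bytes, bandwidth = 10 Mbps
Packet in bits = 512 * 8 = 4096 bits
Bandwidth = 10 * 10^6 = 10000000 bps
Time = 4096 / 10000000 seconds
Time in us = 4096 * 10^6 / 10000000 = 409.6

409.6


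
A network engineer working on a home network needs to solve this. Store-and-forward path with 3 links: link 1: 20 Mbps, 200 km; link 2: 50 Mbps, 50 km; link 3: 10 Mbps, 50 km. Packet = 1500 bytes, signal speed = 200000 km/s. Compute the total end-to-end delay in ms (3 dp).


Packet = 1500 bytes = 12000 bits. Store-and-forward: sum (t_trans + t_prop) per link.
Link 1: t_trans = 12000/(20*10^6) s = 0.6000 ms; t_prop = 200/200000 s = 1.0000 ms; subtotal = 1.6000 ms
Link 2: t_trans = 12000/(50*10^6) s = 0.2400 ms; t_prop = 50/200000 s = 0.2500 ms; subtotal = 0.4900 ms
Link 3: t_trans = 12000/(10*10^6) s = 1.2000 ms; t_prop = 50/200000 s = 0.2500 ms; subtotal = 1.4500 ms
End-to-end = 1.6000 + 0.4900 + 1.4500 = 3.5400 ms -> 3.540 ms (3 dp)

3.540


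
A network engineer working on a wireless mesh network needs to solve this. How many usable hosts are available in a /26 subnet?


Given: subnet mask /26
Host bits = 32 - 26 = 6
Total addresses = 2^6 = 64
Usable hosts = 64 - 2 (network + broadcast) = 62

62


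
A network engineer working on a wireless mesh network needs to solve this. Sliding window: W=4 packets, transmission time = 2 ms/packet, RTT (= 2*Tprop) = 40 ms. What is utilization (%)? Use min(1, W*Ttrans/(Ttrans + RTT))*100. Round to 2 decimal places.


Given: W = 4, Ttrans = 2 ms, RTT = 40 ms (= 2 * Tprop, Tprop = 20 ms)
Cycle time = Ttrans + RTT = 2 + 40 = 42 ms (first packet sent until its ACK returns)
W * Ttrans = 4 * 2 = 8 ms of sending per cycle
W * Ttrans / (Ttrans + RTT) = 8 / 42 = 0.190476
U = min(1, 0.190476) = 0.190476
U% = 19.05%

19.05


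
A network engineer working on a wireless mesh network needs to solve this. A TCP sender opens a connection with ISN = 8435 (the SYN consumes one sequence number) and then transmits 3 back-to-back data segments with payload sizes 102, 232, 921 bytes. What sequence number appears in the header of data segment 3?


The SYN occupies sequence number ISN = 8435, so the first data byte is ISN + 1 = 8436.
SEQ of data segment i = (ISN + 1) + sum of payload sizes of segments 1..i-1.
Segment 1: SEQ = 8436, payload = 102 bytes
Segment 2: SEQ = 8538, payload = 232 bytes
Segment 3: SEQ = 8770, payload = 921 bytes
SEQ of segment 3 = 8436 + 102 + 232 = 8770

8770


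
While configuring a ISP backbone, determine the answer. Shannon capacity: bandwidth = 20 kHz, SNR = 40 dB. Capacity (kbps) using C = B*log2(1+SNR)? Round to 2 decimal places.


Given: B = 20 kHz, SNR = 40 dB
SNR linear = 10^(40/10) = 10000
1 + SNR = 10001
log2(10001) = 13.2878566418
C = 20 * 1000 * 13.2878566418 = 265757.1328 bps
C = 265.757133 kbps -> 265.76 kbps (2 dp)

265.76


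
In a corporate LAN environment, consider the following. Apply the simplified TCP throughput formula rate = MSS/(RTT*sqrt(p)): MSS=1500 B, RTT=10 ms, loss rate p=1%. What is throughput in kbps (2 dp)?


Given: MSS = 1500 bytes, RTT = 10 ms, loss = 1%
RTT in seconds = 10 / 1000 = 0.01
Loss rate = 1% = 0.01
sqrt(loss) = sqrt(0.01) = 0.1
Throughput (bytes/s) = 1500 / (0.01 * 0.1) = 1500000.0000
Throughput (kbps) = 1500000.0000 * 8 / 1000 = 12000.000000 -> 12000.00 kbps (2 dp)

12000.00


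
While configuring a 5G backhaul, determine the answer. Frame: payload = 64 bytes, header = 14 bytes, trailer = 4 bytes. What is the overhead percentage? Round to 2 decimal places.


Given: payload = 64 B, header = 14 B, trailer = 4 B
Overhead bytes = header + trailer = 14 + 4 = 18
Total frame = payload + overhead = 64 + 18 = 82
Overhead % = 18 / 82 * 100 = 21.9512% -> 21.95% (2 dp)

21.95


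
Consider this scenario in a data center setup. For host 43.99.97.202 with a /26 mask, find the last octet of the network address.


Given: IP = 43.99.97.202, prefix = /26
Subnet mask = 255.255.255.192
Last octet of IP: 202
Last octet of mask: 192
Network last octet = 202 AND 192 = 192

192


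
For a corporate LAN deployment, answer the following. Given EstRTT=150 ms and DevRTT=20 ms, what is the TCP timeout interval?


Given: EstRTT = 150 ms, DevRTT = 20 ms
Timeout = EstRTT + 4 * DevRTT
4 * DevRTT = 4 * 20 = 80
Timeout = 150 + 80 = 230 ms

230


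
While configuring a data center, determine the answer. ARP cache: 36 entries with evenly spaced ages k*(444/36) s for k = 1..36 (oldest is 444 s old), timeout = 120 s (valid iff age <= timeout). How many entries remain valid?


Ages are k * 444/36 s for k = 1..36 (spacing = 12.3333 s).
Entry k is valid iff k * 444/36 <= 120 iff k <= 36 * 120 / 444 = 9.7297
n_valid = floor(9.7297) = 9
(n_stale = 36 - 9 = 27)

9


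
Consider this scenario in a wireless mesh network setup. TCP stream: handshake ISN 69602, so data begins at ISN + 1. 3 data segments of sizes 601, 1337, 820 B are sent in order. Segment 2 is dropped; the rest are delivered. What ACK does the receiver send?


SYN uses sequence number 69602; first data byte = ISN + 1 = 69603.
Segment 1: SEQ = 69603, len = 601 B, covers [69603, 70203]
Segment 2: SEQ = 70204, len = 1337 B, covers [70204, 71540] [LOST]
Segment 3: SEQ = 71541, len = 820 B, covers [71541, 72360]
In-order data received: bytes [69603, 70203] (segments 1..1).
Segment 2 missing -> gap begins at byte 70204; later segments buffered out of order.
Cumulative ACK = next expected in-order byte = 69603 + 601 = 70204

70204


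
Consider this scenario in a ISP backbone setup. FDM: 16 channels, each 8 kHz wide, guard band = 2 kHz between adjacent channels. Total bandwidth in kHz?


Given: 16 channels, 8 kHz each, guard = 2 kHz
Channel bandwidth = 16 * 8 = 128 kHz
Guard bands = 15 gaps * 2 kHz = 30 kHz
Total = 128 + 30 = 158 kHz

158


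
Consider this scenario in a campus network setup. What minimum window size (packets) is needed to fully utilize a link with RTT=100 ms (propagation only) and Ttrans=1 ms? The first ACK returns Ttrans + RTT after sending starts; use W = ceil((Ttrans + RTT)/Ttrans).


Given: Ttrans = 1 ms, RTT = 100 ms (= 2 * Tprop, Tprop = 50 ms)
Time until first ACK returns = Ttrans + RTT = 1 + 100 = 101 ms
Need W * Ttrans >= Ttrans + RTT  ->  W >= (Ttrans + RTT) / Ttrans
(Ttrans + RTT) / Ttrans = 101 / 1 = 101
W_min = ceil(101) = 101

101


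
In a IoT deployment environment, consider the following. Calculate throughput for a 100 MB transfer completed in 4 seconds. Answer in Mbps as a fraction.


Given: file = 100 MB, time = 4 s
File in Mb = 100 * 8 = 800 Mb
Throughput = 800 / 4 Mbps
Throughput = 200 Mbps

200


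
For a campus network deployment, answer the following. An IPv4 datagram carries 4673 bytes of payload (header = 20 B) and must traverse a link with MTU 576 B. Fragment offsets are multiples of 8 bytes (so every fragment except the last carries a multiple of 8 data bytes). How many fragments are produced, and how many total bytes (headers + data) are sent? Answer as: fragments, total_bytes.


Max data per non-final fragment = floor((MTU - header)/8)*8 = floor((576 - 20)/8)*8 = floor(556/8)*8 = 552 B
Final fragment needs no 8-byte alignment: it can carry up to MTU - header = 556 B
Non-final fragments needed = ceil((payload - 556) / 552) = ceil(4117/552) = ceil(7.4583) = 8
Number of fragments = 8 + 1 = 9
Fragment sizes (data): 8 * 552 B + 257 B (last, 257 <= 556 OK)
Total bytes sent = payload + n_frags * header = 4673 + 9*20 = 4673 + 180 = 4853 B

9, 4853


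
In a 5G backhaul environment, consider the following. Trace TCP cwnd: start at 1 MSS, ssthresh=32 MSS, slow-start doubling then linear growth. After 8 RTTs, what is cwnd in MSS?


RTT 0: cwnd = 1 MSS (initial)
RTT 1: cwnd = 2 MSS (slow start, doubled)
RTT 2: cwnd = 4 MSS (slow start, doubled)
RTT 3: cwnd = 8 MSS (slow start, doubled)
RTT 4: cwnd = 16 MSS (slow start, doubled)
RTT 5: cwnd = 32 MSS (slow start, doubled)
RTT 6: cwnd = 33 MSS (congestion avoidance, +1)
RTT 7: cwnd = 34 MSS (congestion avoidance, +1)
RTT 8: cwnd = 35 MSS (congestion avoidance, +1)

35


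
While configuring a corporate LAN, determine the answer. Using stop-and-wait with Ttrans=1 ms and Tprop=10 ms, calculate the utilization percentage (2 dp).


Given: Ttrans = 1 ms, Tprop = 10 ms
RTT = 2 * Tprop = 2 * 10 = 20 ms
U = Ttrans / (Ttrans + RTT)
U = 1 / (1 + 20)
U = 1 / 21 = 0.047619
U% = 4.76%

4.76


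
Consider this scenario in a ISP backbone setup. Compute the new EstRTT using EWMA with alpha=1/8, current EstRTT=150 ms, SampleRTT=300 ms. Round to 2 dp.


Given: EstRTT = 150 ms, SampleRTT = 300 ms, alpha = 1/8
New EstRTT = (1 - alpha) * EstRTT + alpha * SampleRTT
(7/8) * 150 = 131.25
(1/8) * 300 = 37.5
New EstRTT = 131.25 + 37.5 = 168.75 ms -> 168.75 ms (2 dp)

168.75


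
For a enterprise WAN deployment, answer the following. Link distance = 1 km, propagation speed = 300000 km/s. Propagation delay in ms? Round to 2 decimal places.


Given: distance = 1 km, speed = 300000 km/s
Delay = distance / speed = 1 / 300000 seconds
Delay in ms = 1 * 1000 / 300000
Delay = 0.0033 ms
Rounded to 2 dp = 0.00 ms

0.00


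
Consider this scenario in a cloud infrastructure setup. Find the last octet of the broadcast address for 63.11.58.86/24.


Given: IP = 63.11.58.86, prefix = /24
Host bits = 32 - 24 = 8
Network last octet = 86 AND mask = 0
Host part size = 2^8 - 1 = 255
Broadcast last octet = 0 OR 255 = 255

255


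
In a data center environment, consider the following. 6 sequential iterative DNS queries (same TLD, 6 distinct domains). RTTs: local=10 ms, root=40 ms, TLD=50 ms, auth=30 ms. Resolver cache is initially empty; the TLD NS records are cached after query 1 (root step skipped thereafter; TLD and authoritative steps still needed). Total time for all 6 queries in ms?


Lookup 1 (cold cache): local + root + TLD + auth = 10 + 40 + 50 + 30 = 130 ms
Lookups 2..6 (TLD NS cached -> skip root; new domain -> still ask TLD and auth): local + TLD + auth = 10 + 50 + 30 = 90 ms each
Remaining 5 lookups: 5 * 90 = 450 ms
Total = 130 + 450 = 580 ms

580


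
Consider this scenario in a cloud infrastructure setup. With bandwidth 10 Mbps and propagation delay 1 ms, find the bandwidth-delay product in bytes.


Given: bandwidth = 10 Mbps, delay = 1 ms
BDP in bits = 10 * 10^6 * 1 / 1000
BDP in bits = 10000
BDP in bytes = 10000 / 8 = 1250

1250


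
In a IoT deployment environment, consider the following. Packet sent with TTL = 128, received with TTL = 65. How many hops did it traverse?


Given: initial TTL = 128, received TTL = 65
Hops = initial TTL - received TTL
Hops = 128 - 65 = 63

63


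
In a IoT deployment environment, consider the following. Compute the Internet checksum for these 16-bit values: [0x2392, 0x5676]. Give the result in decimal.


Given words: [0x2392, 0x5676]
Step 1: Sum all words
Raw sum = 9106 + 22134 = 31240
One's complement = ~31240 & 0xFFFF = 34295

34295


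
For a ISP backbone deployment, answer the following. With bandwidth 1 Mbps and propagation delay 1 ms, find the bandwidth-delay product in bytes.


Given: bandwidth = 1 Mbps, delay = 1 ms
BDP in bits = 1 * 10^6 * 1 / 1000
BDP in bits = 1000
BDP in bytes = 1000 / 8 = 125

125


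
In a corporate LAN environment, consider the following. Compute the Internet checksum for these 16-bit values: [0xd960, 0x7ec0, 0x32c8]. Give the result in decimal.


Given words: [0xd960, 0x7ec0, 0x32c8]
Step 1: Sum all words
Raw sum = 55648 + 32448 + 13000 = 101096
Step 2: Fold carry: (35560 + 1) = 35561
One's complement = ~35561 & 0xFFFF = 29974

29974


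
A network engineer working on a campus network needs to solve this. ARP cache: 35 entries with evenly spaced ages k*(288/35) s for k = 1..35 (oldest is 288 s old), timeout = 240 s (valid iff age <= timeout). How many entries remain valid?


Ages are k * 288/35 s for k = 1..35 (spacing = 8.2286 s).
Entry k is valid iff k * 288/35 <= 240 iff k <= 35 * 240 / 288 = 29.1667
n_valid = floor(29.1667) = 29
(n_stale = 35 - 29 = 6)

29


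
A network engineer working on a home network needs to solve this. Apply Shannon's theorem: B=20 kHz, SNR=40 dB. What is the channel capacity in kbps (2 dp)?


Given: B = 20 kHz, SNR = 40 dB
SNR linear = 10^(40/10) = 10000
1 + SNR = 10001
log2(10001) = 13.2878566418
C = 20 * 1000 * 13.2878566418 = 265757.1328 bps
C = 265.757133 kbps -> 265.76 kbps (2 dp)

265.76


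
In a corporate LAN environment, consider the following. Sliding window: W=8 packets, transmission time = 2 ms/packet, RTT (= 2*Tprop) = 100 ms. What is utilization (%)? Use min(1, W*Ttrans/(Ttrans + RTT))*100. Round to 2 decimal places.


Given: W = 8, Ttrans = 2 ms, RTT = 100 ms (= 2 * Tprop, Tprop = 50 ms)
Cycle time = Ttrans + RTT = 2 + 100 = 102 ms (first packet sent until its ACK returns)
W * Ttrans = 8 * 2 = 16 ms of sending per cycle
W * Ttrans / (Ttrans + RTT) = 16 / 102 = 0.156863
U = min(1, 0.156863) = 0.156863
U% = 15.69%

15.69


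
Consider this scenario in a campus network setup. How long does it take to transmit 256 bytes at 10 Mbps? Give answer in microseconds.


Given: packet = 256 bytes, bandwidth = 10 Mbps
Packet in bits = 256 * 8 = 2048 bits
Bandwidth = 10 * 10^6 = 10000000 bps
Time = 2048 / 10000000 seconds
Time in us = 2048 * 10^6 / 10000000 = 204.8

204.8


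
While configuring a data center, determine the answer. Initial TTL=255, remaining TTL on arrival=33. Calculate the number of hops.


Given: initial TTL = 255, received TTL = 33
Hops = initial TTL - received TTL
Hops = 255 - 33 = 222

222


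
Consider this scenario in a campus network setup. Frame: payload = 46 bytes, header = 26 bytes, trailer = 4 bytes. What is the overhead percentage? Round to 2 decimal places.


Given: payload = 46 B, header = 26 B, trailer = 4 B
Overhead bytes = header + trailer = 26 + 4 = 30
Total frame = payload + overhead = 46 + 30 = 76
Overhead % = 30 / 76 * 100 = 39.4737% -> 39.47% (2 dp)

39.47


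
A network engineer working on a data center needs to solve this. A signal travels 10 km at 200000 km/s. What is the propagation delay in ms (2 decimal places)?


Given: distance = 10 km, speed = 200000 km/s
Delay = distance / speed = 10 / 200000 seconds
Delay in ms = 10 * 1000 / 200000
Delay = 0.0500 ms
Rounded to 2 dp = 0.05 ms

0.05


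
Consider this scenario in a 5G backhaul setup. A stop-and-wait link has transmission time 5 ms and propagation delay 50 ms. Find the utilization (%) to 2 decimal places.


Given: Ttrans = 5 ms, Tprop = 50 ms
RTT = 2 * Tprop = 2 * 50 = 100 ms
U = Ttrans / (Ttrans + RTT)
U = 5 / (5 + 100)
U = 5 / 105 = 0.047619
U% = 4.76%

4.76


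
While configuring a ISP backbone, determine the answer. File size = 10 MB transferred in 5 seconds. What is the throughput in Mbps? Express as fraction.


Given: file = 10 MB, time = 5 s
File in Mb = 10 * 8 = 80 Mb
Throughput = 80 / 5 Mbps
Throughput = 16 Mbps

16


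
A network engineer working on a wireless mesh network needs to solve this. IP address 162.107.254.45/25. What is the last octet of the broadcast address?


Given: IP = 162.107.254.45, prefix = /25
Host bits = 32 - 25 = 7
Network last octet = 45 AND mask = 0
Host part size = 2^7 - 1 = 127
Broadcast last octet = 0 OR 127 = 127

127


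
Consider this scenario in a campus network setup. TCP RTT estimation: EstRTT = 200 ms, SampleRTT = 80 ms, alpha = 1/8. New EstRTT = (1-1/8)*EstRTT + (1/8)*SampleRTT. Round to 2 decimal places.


Given: EstRTT = 200 ms, SampleRTT = 80 ms, alpha = 1/8
New EstRTT = (1 - alpha) * EstRTT + alpha * SampleRTT
(7/8) * 200 = 175
(1/8) * 80 = 10
New EstRTT = 175 + 10 = 185 ms -> 185.00 ms (2 dp)

185.00


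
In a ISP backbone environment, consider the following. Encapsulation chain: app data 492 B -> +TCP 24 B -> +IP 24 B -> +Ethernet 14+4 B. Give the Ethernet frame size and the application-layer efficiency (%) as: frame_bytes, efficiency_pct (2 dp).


TCP segment = 492 + 24 = 516 B
IP packet = 516 + 24 = 540 B
Ethernet frame = 540 + 14 + 4 = 558 B
Efficiency = app / frame = 492 / 558 = 0.881720 = 88.1720% -> 88.17% (2 dp)

558, 88.17


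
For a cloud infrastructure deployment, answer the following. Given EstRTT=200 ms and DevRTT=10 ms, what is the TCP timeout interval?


Given: EstRTT = 200 ms, DevRTT = 10 ms
Timeout = EstRTT + 4 * DevRTT
4 * DevRTT = 4 * 10 = 40
Timeout = 200 + 40 = 240 ms

240


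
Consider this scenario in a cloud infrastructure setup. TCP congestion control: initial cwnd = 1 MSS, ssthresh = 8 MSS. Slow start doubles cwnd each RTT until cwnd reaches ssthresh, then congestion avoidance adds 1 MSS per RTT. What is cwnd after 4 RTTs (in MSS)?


RTT 0: cwnd = 1 MSS (initial)
RTT 1: cwnd = 2 MSS (slow start, doubled)
RTT 2: cwnd = 4 MSS (slow start, doubled)
RTT 3: cwnd = 8 MSS (slow start, doubled)
RTT 4: cwnd = 9 MSS (congestion avoidance, +1)

9


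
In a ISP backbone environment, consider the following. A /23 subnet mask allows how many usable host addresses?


Given: subnet mask /23
Host bits = 32 - 23 = 9
Total addresses = 2^9 = 512
Usable hosts = 512 - 2 (network + broadcast) = 510

510


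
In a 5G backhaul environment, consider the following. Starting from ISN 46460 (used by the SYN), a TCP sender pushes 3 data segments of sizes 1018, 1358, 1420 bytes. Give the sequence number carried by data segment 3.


The SYN occupies sequence number ISN = 46460, so the first data byte is ISN + 1 = 46461.
SEQ of data segment i = (ISN + 1) + sum of payload sizes of segments 1..i-1.
Segment 1: SEQ = 46461, payload = 1018 bytes
Segment 2: SEQ = 47479, payload = 1358 bytes
Segment 3: SEQ = 48837, payload = 1420 bytes
SEQ of segment 3 = 46461 + 1018 + 1358 = 48837

48837


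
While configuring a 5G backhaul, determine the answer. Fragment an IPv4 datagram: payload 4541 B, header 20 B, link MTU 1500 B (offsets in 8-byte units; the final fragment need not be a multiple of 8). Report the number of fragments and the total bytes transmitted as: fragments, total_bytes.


Max data per non-final fragment = floor((MTU - header)/8)*8 = floor((1500 - 20)/8)*8 = floor(1480/8)*8 = 1480 B
Final fragment needs no 8-byte alignment: it can carry up to MTU - header = 1480 B
Non-final fragments needed = ceil((payload - 1480) / 1480) = ceil(3061/1480) = ceil(2.0682) = 3
Number of fragments = 3 + 1 = 4
Fragment sizes (data): 3 * 1480 B + 101 B (last, 101 <= 1480 OK)
Total bytes sent = payload + n_frags * header = 4541 + 4*20 = 4541 + 80 = 4621 B

4, 4621


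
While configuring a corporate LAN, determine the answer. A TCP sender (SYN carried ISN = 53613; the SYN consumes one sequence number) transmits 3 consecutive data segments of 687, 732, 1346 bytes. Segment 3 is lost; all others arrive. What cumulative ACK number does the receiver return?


SYN uses sequence number 53613; first data byte = ISN + 1 = 53614.
Segment 1: SEQ = 53614, len = 687 B, covers [53614, 54300]
Segment 2: SEQ = 54301, len = 732 B, covers [54301, 55032]
Segment 3: SEQ = 55033, len = 1346 B, covers [55033, 56378] [LOST]
In-order data received: bytes [53614, 55032] (segments 1..2).
Segment 3 missing -> gap begins at byte 55033.
Cumulative ACK = next expected in-order byte = 53614 + 687 + 732 = 55033

55033


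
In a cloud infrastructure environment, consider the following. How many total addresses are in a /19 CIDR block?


Given: CIDR prefix /19
Host bits = 32 - 19 = 13
Total addresses = 2^13 = 8192

8192


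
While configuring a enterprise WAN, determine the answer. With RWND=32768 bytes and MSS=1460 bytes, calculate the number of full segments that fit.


Given: RWND = 32768 bytes, MSS = 1460 bytes
Full segments = floor(RWND / MSS)
Full segments = floor(32768 / 1460)
Full segments = floor(22.4438) = 22

22


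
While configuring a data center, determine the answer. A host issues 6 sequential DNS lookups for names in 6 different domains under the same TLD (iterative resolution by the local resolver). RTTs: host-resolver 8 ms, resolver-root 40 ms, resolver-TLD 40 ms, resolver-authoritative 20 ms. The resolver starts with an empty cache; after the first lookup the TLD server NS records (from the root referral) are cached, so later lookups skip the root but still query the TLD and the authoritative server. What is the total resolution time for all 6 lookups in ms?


Lookup 1 (cold cache): local + root + TLD + auth = 8 + 40 + 40 + 20 = 108 ms
Lookups 2..6 (TLD NS cached -> skip root; new domain -> still ask TLD and auth): local + TLD + auth = 8 + 40 + 20 = 68 ms each
Remaining 5 lookups: 5 * 68 = 340 ms
Total = 108 + 340 = 448 ms

448


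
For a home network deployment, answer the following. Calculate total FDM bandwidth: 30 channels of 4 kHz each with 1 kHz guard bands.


Given: 30 channels, 4 kHz each, guard = 1 kHz
Channel bandwidth = 30 * 4 = 120 kHz
Guard bands = 29 gaps * 1 kHz = 29 kHz
Total = 120 + 29 = 149 kHz

149


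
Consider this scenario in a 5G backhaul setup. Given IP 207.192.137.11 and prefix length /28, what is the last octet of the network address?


Given: IP = 207.192.137.11, prefix = /28
Subnet mask = 255.255.255.240
Last octet of IP: 11
Last octet of mask: 240
Network last octet = 11 AND 240 = 0

0


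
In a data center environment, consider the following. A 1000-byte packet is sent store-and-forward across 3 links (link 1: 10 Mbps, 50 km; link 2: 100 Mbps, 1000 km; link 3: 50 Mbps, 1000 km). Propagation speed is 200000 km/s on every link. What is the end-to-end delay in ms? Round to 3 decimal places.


Packet = 1000 bytes = 8000 bits. Store-and-forward: sum (t_trans + t_prop) per link.
Link 1: t_trans = 8000/(10*10^6) s = 0.8000 ms; t_prop = 50/200000 s = 0.2500 ms; subtotal = 1.0500 ms
Link 2: t_trans = 8000/(100*10^6) s = 0.0800 ms; t_prop = 1000/200000 s = 5.0000 ms; subtotal = 5.0800 ms
Link 3: t_trans = 8000/(50*10^6) s = 0.1600 ms; t_prop = 1000/200000 s = 5.0000 ms; subtotal = 5.1600 ms
End-to-end = 1.0500 + 5.0800 + 5.1600 = 11.2900 ms -> 11.290 ms (3 dp)

11.290


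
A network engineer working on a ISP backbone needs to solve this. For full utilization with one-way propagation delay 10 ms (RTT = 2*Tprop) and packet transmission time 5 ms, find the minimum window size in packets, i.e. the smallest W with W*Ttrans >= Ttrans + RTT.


Given: Ttrans = 5 ms, RTT = 20 ms (= 2 * Tprop, Tprop = 10 ms)
Time until first ACK returns = Ttrans + RTT = 5 + 20 = 25 ms
Need W * Ttrans >= Ttrans + RTT  ->  W >= (Ttrans + RTT) / Ttrans
(Ttrans + RTT) / Ttrans = 25 / 5 = 5
W_min = ceil(5) = 5

5


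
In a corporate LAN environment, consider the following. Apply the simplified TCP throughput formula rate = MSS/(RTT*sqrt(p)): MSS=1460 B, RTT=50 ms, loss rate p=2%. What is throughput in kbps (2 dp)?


Given: MSS = 1460 bytes, RTT = 50 ms, loss = 2%
RTT in seconds = 50 / 1000 = 0.05
Loss rate = 2% = 0.02
sqrt(loss) = sqrt(0.02) = 0.141421356237
Throughput (bytes/s) = 1460 / (0.05 * 0.141421356237) = 206475.1801
Throughput (kbps) = 206475.1801 * 8 / 1000 = 1651.801441 -> 1651.80 kbps (2 dp)

1651.80


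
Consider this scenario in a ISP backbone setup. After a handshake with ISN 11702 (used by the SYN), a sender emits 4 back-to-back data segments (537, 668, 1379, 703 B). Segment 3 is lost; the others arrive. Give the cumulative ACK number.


SYN uses sequence number 11702; first data byte = ISN + 1 = 11703.
Segment 1: SEQ = 11703, len = 537 B, covers [11703, 12239]
Segment 2: SEQ = 12240, len = 668 B, covers [12240, 12907]
Segment 3: SEQ = 12908, len = 1379 B, covers [12908, 14286] [LOST]
Segment 4: SEQ = 14287, len = 703 B, covers [14287, 14989]
In-order data received: bytes [11703, 12907] (segments 1..2).
Segment 3 missing -> gap begins at byte 12908; later segments buffered out of order.
Cumulative ACK = next expected in-order byte = 11703 + 537 + 668 = 12908

12908
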